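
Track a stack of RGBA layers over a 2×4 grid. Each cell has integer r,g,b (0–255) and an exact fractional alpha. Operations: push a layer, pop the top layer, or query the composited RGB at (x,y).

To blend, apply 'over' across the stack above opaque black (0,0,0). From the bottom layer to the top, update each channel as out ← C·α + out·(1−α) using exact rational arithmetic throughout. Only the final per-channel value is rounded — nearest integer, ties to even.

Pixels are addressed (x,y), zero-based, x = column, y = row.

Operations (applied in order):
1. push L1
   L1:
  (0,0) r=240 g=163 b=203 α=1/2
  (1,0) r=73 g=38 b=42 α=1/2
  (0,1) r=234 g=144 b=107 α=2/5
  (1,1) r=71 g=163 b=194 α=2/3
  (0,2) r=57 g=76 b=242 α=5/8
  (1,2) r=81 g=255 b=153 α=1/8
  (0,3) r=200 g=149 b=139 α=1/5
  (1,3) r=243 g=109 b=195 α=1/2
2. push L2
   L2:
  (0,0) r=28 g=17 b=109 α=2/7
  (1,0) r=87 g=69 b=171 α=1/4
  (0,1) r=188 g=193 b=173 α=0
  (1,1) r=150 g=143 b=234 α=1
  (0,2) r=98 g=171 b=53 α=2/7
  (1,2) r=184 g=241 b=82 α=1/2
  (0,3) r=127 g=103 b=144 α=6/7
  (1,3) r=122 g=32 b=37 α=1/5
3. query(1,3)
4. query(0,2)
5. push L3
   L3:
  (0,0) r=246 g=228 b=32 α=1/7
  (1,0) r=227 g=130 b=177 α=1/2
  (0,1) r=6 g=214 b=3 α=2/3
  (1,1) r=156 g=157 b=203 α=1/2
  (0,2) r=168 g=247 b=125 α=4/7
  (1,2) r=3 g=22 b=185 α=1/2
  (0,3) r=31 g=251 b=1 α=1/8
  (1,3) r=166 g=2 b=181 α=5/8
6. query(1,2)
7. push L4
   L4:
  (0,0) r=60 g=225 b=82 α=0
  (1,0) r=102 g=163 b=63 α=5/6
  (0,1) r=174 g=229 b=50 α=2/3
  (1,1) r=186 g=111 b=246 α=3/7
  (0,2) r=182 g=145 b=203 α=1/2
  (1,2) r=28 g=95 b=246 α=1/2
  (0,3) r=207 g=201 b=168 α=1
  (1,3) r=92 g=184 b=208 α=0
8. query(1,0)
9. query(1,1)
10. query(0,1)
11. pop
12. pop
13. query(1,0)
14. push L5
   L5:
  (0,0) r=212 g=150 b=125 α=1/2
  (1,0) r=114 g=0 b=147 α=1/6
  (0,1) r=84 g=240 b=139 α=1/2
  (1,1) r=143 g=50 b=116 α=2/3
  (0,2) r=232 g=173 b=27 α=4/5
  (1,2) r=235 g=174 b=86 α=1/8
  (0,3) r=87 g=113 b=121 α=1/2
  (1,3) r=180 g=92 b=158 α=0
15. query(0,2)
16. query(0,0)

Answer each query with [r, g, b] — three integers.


at x=1,y=3 over L1,L2:
+L1 (α=1/2) → [243/2, 109/2, 195/2]
+L2 (α=1/5) → [608/5, 50, 427/5]
= [122, 50, 85]

query (0,2) [L1,L2] — begin 0,0,0
L1 α=5/8: [285/8, 95/2, 605/4]
L2 α=2/7: [2993/56, 1159/14, 3449/28]
→ [53, 83, 123]

query (1,2) [L1,L2,L3] — begin 0,0,0
L1 α=1/8: [81/8, 255/8, 153/8]
L2 α=1/2: [1553/16, 2183/16, 809/16]
L3 α=1/2: [1601/32, 2535/32, 3769/32]
rounded: [50, 79, 118]

query (1,0) [L1,L2,L3,L4] — begin 0,0,0
after L1 α=1/2: [73/2, 19, 21]
after L2 α=1/4: [393/8, 63/2, 117/2]
after L3 α=1/2: [2209/16, 323/4, 471/4]
after L4 α=5/6: [10369/96, 3583/24, 577/8]
→ [108, 149, 72]

at x=1,y=1 over L1,L2,L3,L4:
after L1 α=2/3: [142/3, 326/3, 388/3]
after L2 α=1: [150, 143, 234]
after L3 α=1/2: [153, 150, 437/2]
after L4 α=3/7: [1170/7, 933/7, 1612/7]
= [167, 133, 230]

at x=0,y=1 over L1,L2,L3,L4:
after L1 α=2/5: [468/5, 288/5, 214/5]
after L2 α=0: [468/5, 288/5, 214/5]
after L3 α=2/3: [176/5, 2428/15, 244/15]
after L4 α=2/3: [1916/15, 9298/45, 1744/45]
rounded: [128, 207, 39]

at x=1,y=0 over L1,L2:
+L1 (α=1/2) → [73/2, 19, 21]
+L2 (α=1/4) → [393/8, 63/2, 117/2]
= [49, 32, 58]

query (0,2) [L1,L2,L5] — begin 0,0,0
L1 α=5/8: [285/8, 95/2, 605/4]
L2 α=2/7: [2993/56, 1159/14, 3449/28]
L5 α=4/5: [54961/280, 10847/70, 6473/140]
→ [196, 155, 46]

query (0,0) [L1,L2,L5] — begin 0,0,0
after L1 α=1/2: [120, 163/2, 203/2]
after L2 α=2/7: [656/7, 883/14, 1451/14]
after L5 α=1/2: [1070/7, 2983/28, 3201/28]
rounded: [153, 107, 114]


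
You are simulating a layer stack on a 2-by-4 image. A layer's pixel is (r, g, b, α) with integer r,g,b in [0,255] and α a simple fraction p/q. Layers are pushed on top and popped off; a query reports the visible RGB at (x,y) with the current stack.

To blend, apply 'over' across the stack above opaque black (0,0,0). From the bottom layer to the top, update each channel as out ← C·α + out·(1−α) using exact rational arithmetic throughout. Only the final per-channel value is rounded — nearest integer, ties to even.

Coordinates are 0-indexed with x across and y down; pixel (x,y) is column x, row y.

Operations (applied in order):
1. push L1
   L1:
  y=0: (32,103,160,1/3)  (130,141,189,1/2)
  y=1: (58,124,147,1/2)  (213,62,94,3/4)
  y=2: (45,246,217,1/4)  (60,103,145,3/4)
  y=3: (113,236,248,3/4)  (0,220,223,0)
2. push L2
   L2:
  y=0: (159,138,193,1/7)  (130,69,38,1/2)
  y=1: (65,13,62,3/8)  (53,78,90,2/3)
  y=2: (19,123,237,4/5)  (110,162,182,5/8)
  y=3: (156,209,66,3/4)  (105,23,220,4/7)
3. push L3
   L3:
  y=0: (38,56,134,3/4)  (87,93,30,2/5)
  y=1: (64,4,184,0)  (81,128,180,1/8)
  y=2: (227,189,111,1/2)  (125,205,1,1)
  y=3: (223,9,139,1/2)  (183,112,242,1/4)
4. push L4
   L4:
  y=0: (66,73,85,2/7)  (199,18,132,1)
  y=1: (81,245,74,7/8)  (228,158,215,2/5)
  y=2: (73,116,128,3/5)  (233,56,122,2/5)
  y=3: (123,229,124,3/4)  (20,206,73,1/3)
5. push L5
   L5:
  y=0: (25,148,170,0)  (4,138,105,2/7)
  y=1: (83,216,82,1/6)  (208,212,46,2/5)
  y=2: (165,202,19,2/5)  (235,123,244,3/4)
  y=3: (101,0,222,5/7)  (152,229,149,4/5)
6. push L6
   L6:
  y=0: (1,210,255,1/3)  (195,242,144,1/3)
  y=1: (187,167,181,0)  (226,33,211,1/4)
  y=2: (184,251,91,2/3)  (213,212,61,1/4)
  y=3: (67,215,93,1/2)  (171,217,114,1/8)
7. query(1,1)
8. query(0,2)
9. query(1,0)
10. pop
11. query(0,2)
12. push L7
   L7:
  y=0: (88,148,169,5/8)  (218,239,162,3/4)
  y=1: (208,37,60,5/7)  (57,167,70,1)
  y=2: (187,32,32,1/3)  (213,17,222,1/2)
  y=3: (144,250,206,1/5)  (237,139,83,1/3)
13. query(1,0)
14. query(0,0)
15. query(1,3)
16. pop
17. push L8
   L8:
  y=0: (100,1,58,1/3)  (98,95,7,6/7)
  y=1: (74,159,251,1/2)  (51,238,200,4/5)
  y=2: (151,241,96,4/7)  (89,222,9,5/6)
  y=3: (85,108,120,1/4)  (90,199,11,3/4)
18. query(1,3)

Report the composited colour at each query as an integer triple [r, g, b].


(1,1) stack=L1,L2,L3,L4,L5,L6; from [0,0,0]:
L1 α=3/4: [639/4, 93/2, 141/2]
L2 α=2/3: [1063/12, 135/2, 167/2]
L3 α=1/8: [8413/96, 1201/16, 1529/16]
L4 α=2/5: [4601/32, 8659/80, 11467/80]
L5 α=2/5: [5423/32, 59897/400, 41761/400]
L6 α=1/4: [23501/128, 192891/1600, 209683/1600]
→ [184, 121, 131]

(0,2) stack=L1,L2,L3,L4,L5,L6; from [0,0,0]:
after L1 α=1/4: [45/4, 123/2, 217/4]
after L2 α=4/5: [349/20, 1107/10, 4009/20]
after L3 α=1/2: [4889/40, 2997/20, 6229/40]
after L4 α=3/5: [9269/100, 6477/50, 13909/100]
after L5 α=2/5: [60807/500, 39631/250, 45527/500]
after L6 α=2/3: [244807/1500, 165131/750, 45509/500]
rounded: [163, 220, 91]

(1,0) stack=L1,L2,L3,L4,L5,L6; from [0,0,0]:
+L1 (α=1/2) → [65, 141/2, 189/2]
+L2 (α=1/2) → [195/2, 279/4, 265/4]
+L3 (α=2/5) → [933/10, 1581/20, 207/4]
+L4 (α=1) → [199, 18, 132]
+L5 (α=2/7) → [1003/7, 366/7, 870/7]
+L6 (α=1/3) → [3371/21, 2426/21, 916/7]
= [161, 116, 131]

query (0,2) [L1,L2,L3,L4,L5] — begin 0,0,0
+L1 (α=1/4) → [45/4, 123/2, 217/4]
+L2 (α=4/5) → [349/20, 1107/10, 4009/20]
+L3 (α=1/2) → [4889/40, 2997/20, 6229/40]
+L4 (α=3/5) → [9269/100, 6477/50, 13909/100]
+L5 (α=2/5) → [60807/500, 39631/250, 45527/500]
→ [122, 159, 91]

at x=1,y=0 over L1,L2,L3,L4,L5,L7:
L1 α=1/2: [65, 141/2, 189/2]
L2 α=1/2: [195/2, 279/4, 265/4]
L3 α=2/5: [933/10, 1581/20, 207/4]
L4 α=1: [199, 18, 132]
L5 α=2/7: [1003/7, 366/7, 870/7]
L7 α=3/4: [5581/28, 5385/28, 1068/7]
→ [199, 192, 153]

at x=0,y=0 over L1,L2,L3,L4,L5,L7:
+L1 (α=1/3) → [32/3, 103/3, 160/3]
+L2 (α=1/7) → [223/7, 344/7, 513/7]
+L3 (α=3/4) → [1021/28, 380/7, 3327/28]
+L4 (α=2/7) → [8801/196, 2922/49, 21395/196]
+L5 (α=0) → [8801/196, 2922/49, 21395/196]
+L7 (α=5/8) → [112643/1568, 22513/196, 229805/1568]
→ [72, 115, 147]

at x=1,y=3 over L1,L2,L3,L4,L5,L7:
after L1 α=0: [0, 0, 0]
after L2 α=4/7: [60, 92/7, 880/7]
after L3 α=1/4: [363/4, 265/7, 2167/14]
after L4 α=1/3: [403/6, 1972/21, 2678/21]
after L5 α=4/5: [4051/30, 21208/105, 15194/105]
after L7 α=1/3: [7606/45, 57011/315, 39103/315]
rounded: [169, 181, 124]

at x=1,y=3 over L1,L2,L3,L4,L5,L8:
L1 α=0: [0, 0, 0]
L2 α=4/7: [60, 92/7, 880/7]
L3 α=1/4: [363/4, 265/7, 2167/14]
L4 α=1/3: [403/6, 1972/21, 2678/21]
L5 α=4/5: [4051/30, 21208/105, 15194/105]
L8 α=3/4: [12151/120, 83893/420, 18659/420]
→ [101, 200, 44]


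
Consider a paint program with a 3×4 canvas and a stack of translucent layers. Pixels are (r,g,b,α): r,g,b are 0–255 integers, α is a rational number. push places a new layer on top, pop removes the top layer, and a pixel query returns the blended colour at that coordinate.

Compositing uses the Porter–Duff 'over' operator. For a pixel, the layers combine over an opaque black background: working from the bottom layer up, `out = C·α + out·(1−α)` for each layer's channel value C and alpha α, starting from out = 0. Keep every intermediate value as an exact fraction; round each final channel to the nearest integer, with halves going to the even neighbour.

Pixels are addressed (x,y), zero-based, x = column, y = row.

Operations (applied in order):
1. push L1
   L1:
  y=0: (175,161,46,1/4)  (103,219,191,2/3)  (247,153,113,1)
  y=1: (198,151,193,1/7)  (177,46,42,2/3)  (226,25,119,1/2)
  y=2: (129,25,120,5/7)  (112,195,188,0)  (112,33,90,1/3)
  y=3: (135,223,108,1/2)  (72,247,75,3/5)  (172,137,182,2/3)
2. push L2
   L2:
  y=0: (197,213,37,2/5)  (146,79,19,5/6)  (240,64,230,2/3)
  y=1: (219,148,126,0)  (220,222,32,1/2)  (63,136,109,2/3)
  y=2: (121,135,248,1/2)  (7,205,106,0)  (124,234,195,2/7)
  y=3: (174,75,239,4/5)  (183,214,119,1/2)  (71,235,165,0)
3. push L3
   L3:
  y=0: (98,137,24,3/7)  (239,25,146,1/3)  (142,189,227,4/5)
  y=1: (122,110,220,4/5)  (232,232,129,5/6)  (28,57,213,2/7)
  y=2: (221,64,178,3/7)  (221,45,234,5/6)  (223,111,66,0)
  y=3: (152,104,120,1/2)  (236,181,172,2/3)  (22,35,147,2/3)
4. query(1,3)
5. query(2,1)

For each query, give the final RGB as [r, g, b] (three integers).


query (1,3) [L1,L2,L3] — begin 0,0,0
+L1 (α=3/5) → [216/5, 741/5, 45]
+L2 (α=1/2) → [1131/10, 1811/10, 82]
+L3 (α=2/3) → [5851/30, 5431/30, 142]
= [195, 181, 142]

(2,1) stack=L1,L2,L3; from [0,0,0]:
+L1 (α=1/2) → [113, 25/2, 119/2]
+L2 (α=2/3) → [239/3, 569/6, 185/2]
+L3 (α=2/7) → [1363/21, 3529/42, 1777/14]
→ [65, 84, 127]


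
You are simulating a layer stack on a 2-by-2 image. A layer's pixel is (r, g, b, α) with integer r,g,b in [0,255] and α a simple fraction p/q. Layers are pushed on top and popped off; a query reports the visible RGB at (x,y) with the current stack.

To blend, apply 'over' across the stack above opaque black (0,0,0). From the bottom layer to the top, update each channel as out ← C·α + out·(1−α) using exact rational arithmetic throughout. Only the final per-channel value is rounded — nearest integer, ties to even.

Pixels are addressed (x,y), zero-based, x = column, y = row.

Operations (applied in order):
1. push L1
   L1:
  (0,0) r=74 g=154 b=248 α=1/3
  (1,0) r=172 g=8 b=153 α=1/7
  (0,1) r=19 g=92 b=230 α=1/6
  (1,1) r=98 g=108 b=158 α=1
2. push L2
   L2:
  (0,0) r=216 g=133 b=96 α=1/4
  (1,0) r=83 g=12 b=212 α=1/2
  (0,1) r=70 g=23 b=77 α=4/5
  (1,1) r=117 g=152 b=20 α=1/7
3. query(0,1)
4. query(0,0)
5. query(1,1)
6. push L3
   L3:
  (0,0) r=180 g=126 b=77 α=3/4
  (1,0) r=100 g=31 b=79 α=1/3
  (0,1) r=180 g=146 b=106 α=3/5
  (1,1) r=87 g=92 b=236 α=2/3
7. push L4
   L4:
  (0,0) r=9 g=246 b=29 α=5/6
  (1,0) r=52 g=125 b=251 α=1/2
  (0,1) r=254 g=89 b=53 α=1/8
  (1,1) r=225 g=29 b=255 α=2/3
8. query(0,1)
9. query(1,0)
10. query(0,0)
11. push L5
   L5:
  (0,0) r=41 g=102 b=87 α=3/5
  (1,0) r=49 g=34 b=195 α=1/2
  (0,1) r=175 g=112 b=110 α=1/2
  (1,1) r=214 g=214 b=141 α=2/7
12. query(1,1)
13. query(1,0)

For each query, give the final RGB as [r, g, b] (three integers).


(0,1) stack=L1,L2; from [0,0,0]:
+L1 (α=1/6) → [19/6, 46/3, 115/3]
+L2 (α=4/5) → [1699/30, 322/15, 1039/15]
rounded: [57, 21, 69]

query (0,0) [L1,L2] — begin 0,0,0
+L1 (α=1/3) → [74/3, 154/3, 248/3]
+L2 (α=1/4) → [145/2, 287/4, 86]
= [72, 72, 86]

at x=1,y=1 over L1,L2:
after L1 α=1: [98, 108, 158]
after L2 α=1/7: [705/7, 800/7, 968/7]
→ [101, 114, 138]

(0,1) stack=L1,L2,L3,L4; from [0,0,0]:
after L1 α=1/6: [19/6, 46/3, 115/3]
after L2 α=4/5: [1699/30, 322/15, 1039/15]
after L3 α=3/5: [9799/75, 7214/75, 6848/75]
after L4 α=1/8: [87643/600, 57173/600, 51911/600]
= [146, 95, 87]

(1,0) stack=L1,L2,L3,L4; from [0,0,0]:
after L1 α=1/7: [172/7, 8/7, 153/7]
after L2 α=1/2: [753/14, 46/7, 1637/14]
after L3 α=1/3: [1453/21, 103/7, 730/7]
after L4 α=1/2: [2545/42, 489/7, 2487/14]
→ [61, 70, 178]

(0,0) stack=L1,L2,L3,L4; from [0,0,0]:
+L1 (α=1/3) → [74/3, 154/3, 248/3]
+L2 (α=1/4) → [145/2, 287/4, 86]
+L3 (α=3/4) → [1225/8, 1799/16, 317/4]
+L4 (α=5/6) → [1585/48, 21479/96, 299/8]
→ [33, 224, 37]

(1,1) stack=L1,L2,L3,L4,L5; from [0,0,0]:
+L1 (α=1) → [98, 108, 158]
+L2 (α=1/7) → [705/7, 800/7, 968/7]
+L3 (α=2/3) → [641/7, 696/7, 1424/7]
+L4 (α=2/3) → [3791/21, 1102/21, 4994/21]
+L5 (α=2/7) → [27943/147, 14498/147, 30892/147]
→ [190, 99, 210]

(1,0) stack=L1,L2,L3,L4,L5; from [0,0,0]:
after L1 α=1/7: [172/7, 8/7, 153/7]
after L2 α=1/2: [753/14, 46/7, 1637/14]
after L3 α=1/3: [1453/21, 103/7, 730/7]
after L4 α=1/2: [2545/42, 489/7, 2487/14]
after L5 α=1/2: [4603/84, 727/14, 5217/28]
rounded: [55, 52, 186]


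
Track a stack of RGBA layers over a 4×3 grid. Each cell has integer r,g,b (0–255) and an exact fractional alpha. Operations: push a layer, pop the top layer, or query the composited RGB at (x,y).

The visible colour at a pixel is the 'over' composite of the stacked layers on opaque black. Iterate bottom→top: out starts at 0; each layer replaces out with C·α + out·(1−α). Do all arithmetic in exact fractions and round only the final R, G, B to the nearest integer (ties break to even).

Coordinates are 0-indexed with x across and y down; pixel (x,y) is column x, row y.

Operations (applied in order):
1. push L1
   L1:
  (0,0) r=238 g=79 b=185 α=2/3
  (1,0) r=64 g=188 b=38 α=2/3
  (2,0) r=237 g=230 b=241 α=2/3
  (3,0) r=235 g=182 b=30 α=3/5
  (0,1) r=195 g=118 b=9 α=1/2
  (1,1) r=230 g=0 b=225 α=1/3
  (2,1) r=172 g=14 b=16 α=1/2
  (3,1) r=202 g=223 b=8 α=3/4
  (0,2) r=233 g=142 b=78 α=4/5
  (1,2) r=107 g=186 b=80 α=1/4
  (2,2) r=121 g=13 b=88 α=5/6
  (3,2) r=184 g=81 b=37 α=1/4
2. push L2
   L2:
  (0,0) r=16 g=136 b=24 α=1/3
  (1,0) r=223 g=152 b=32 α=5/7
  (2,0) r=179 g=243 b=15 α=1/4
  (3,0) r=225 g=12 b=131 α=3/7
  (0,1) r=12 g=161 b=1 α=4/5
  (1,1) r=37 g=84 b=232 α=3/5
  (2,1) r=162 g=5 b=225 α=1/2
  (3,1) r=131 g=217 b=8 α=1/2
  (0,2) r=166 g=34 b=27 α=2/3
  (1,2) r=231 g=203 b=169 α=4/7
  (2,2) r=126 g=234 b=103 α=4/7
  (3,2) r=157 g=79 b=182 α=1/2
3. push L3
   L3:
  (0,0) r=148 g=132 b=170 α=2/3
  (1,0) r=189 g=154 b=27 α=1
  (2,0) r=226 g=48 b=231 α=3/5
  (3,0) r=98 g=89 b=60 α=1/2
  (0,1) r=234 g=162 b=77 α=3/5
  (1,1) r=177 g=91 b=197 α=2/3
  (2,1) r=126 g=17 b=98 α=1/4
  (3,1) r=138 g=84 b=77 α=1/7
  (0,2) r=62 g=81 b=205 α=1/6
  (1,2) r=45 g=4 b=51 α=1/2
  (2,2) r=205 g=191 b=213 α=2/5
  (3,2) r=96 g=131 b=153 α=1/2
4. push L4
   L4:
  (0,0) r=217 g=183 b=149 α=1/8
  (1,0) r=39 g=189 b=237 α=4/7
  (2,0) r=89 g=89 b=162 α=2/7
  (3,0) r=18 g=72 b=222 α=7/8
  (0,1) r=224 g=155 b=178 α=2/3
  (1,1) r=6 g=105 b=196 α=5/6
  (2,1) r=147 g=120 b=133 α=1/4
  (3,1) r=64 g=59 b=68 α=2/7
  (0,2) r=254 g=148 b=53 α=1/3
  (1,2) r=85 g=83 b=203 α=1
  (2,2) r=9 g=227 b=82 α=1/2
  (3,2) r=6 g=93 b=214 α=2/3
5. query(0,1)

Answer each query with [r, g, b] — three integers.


at x=0,y=1 over L1,L2,L3,L4:
+L1 (α=1/2) → [195/2, 59, 9/2]
+L2 (α=4/5) → [291/10, 703/5, 17/10]
+L3 (α=3/5) → [3801/25, 3836/25, 1172/25]
+L4 (α=2/3) → [15001/75, 3862/25, 10072/75]
= [200, 154, 134]


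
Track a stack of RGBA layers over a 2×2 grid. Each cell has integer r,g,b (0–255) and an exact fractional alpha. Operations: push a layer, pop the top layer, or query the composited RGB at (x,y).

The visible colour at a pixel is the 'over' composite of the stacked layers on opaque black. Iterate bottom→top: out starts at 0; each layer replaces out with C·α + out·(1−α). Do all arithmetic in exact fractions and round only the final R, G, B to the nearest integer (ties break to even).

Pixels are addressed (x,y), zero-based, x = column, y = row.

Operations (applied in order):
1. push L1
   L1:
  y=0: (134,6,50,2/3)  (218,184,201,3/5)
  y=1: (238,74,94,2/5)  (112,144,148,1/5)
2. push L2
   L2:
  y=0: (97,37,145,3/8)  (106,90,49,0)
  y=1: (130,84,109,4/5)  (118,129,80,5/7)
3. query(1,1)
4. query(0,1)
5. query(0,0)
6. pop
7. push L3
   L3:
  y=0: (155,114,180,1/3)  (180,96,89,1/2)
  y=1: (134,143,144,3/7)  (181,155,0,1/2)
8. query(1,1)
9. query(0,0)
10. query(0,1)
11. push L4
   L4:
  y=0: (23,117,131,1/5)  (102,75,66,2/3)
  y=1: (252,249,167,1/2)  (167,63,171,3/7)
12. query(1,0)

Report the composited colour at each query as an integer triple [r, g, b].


at x=1,y=1 over L1,L2:
L1 α=1/5: [112/5, 144/5, 148/5]
L2 α=5/7: [3174/35, 3513/35, 328/5]
= [91, 100, 66]

(0,1) stack=L1,L2; from [0,0,0]:
+L1 (α=2/5) → [476/5, 148/5, 188/5]
+L2 (α=4/5) → [3076/25, 1828/25, 2368/25]
rounded: [123, 73, 95]

query (0,0) [L1,L2] — begin 0,0,0
L1 α=2/3: [268/3, 4, 100/3]
L2 α=3/8: [2213/24, 131/8, 1805/24]
= [92, 16, 75]

query (1,1) [L1,L3] — begin 0,0,0
L1 α=1/5: [112/5, 144/5, 148/5]
L3 α=1/2: [1017/10, 919/10, 74/5]
→ [102, 92, 15]

query (0,0) [L1,L3] — begin 0,0,0
+L1 (α=2/3) → [268/3, 4, 100/3]
+L3 (α=1/3) → [1001/9, 122/3, 740/9]
→ [111, 41, 82]

query (0,1) [L1,L3] — begin 0,0,0
L1 α=2/5: [476/5, 148/5, 188/5]
L3 α=3/7: [3914/35, 391/5, 416/5]
rounded: [112, 78, 83]

at x=1,y=0 over L1,L3,L4:
after L1 α=3/5: [654/5, 552/5, 603/5]
after L3 α=1/2: [777/5, 516/5, 524/5]
after L4 α=2/3: [599/5, 422/5, 1184/15]
rounded: [120, 84, 79]


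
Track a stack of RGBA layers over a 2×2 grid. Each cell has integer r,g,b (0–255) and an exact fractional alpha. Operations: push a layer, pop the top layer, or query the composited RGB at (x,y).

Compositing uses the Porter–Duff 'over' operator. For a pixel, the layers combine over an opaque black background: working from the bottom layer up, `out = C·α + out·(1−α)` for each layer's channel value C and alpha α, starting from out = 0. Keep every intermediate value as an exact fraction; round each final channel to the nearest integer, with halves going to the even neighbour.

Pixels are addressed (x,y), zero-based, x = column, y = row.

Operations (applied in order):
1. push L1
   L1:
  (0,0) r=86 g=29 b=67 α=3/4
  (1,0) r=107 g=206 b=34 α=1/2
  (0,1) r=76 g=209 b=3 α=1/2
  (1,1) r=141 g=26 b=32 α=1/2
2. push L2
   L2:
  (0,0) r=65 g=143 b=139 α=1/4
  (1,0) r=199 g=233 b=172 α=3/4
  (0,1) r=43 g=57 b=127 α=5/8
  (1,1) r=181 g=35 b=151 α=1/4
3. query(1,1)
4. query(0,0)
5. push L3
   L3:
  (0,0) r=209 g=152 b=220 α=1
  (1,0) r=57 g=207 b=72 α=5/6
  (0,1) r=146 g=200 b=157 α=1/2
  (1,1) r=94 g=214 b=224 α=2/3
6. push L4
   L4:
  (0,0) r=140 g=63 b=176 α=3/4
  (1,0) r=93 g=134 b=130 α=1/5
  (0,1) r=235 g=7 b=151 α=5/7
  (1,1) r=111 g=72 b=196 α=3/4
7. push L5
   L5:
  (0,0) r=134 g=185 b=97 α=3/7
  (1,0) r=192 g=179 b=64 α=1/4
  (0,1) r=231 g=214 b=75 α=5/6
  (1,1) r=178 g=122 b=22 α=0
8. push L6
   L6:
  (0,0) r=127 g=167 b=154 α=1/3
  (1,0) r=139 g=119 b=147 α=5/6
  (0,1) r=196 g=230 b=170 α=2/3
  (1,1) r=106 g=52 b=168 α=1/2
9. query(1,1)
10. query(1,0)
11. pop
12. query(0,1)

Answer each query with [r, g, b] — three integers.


(1,1) stack=L1,L2; from [0,0,0]:
+L1 (α=1/2) → [141/2, 13, 16]
+L2 (α=1/4) → [785/8, 37/2, 199/4]
= [98, 18, 50]

query (0,0) [L1,L2] — begin 0,0,0
L1 α=3/4: [129/2, 87/4, 201/4]
L2 α=1/4: [517/8, 833/16, 1159/16]
= [65, 52, 72]

query (1,1) [L1,L2,L3,L4,L5,L6] — begin 0,0,0
L1 α=1/2: [141/2, 13, 16]
L2 α=1/4: [785/8, 37/2, 199/4]
L3 α=2/3: [763/8, 893/6, 1991/12]
L4 α=3/4: [3427/32, 2189/24, 9047/48]
L5 α=0: [3427/32, 2189/24, 9047/48]
L6 α=1/2: [6819/64, 3437/48, 17111/96]
rounded: [107, 72, 178]

query (1,0) [L1,L2,L3,L4,L5,L6] — begin 0,0,0
L1 α=1/2: [107/2, 103, 17]
L2 α=3/4: [1301/8, 401/2, 533/4]
L3 α=5/6: [3581/48, 2471/12, 1973/24]
L4 α=1/5: [4697/60, 2873/15, 2753/30]
L5 α=1/4: [8537/80, 942/5, 3393/40]
L6 α=5/6: [21379/160, 3917/30, 10931/80]
→ [134, 131, 137]

at x=0,y=1 over L1,L2,L3,L4,L5:
L1 α=1/2: [38, 209/2, 3/2]
L2 α=5/8: [329/8, 1197/16, 1279/16]
L3 α=1/2: [1497/16, 4397/32, 3791/32]
L4 α=5/7: [10897/56, 4957/112, 15871/112]
L5 α=5/6: [75577/336, 41599/224, 57871/672]
→ [225, 186, 86]


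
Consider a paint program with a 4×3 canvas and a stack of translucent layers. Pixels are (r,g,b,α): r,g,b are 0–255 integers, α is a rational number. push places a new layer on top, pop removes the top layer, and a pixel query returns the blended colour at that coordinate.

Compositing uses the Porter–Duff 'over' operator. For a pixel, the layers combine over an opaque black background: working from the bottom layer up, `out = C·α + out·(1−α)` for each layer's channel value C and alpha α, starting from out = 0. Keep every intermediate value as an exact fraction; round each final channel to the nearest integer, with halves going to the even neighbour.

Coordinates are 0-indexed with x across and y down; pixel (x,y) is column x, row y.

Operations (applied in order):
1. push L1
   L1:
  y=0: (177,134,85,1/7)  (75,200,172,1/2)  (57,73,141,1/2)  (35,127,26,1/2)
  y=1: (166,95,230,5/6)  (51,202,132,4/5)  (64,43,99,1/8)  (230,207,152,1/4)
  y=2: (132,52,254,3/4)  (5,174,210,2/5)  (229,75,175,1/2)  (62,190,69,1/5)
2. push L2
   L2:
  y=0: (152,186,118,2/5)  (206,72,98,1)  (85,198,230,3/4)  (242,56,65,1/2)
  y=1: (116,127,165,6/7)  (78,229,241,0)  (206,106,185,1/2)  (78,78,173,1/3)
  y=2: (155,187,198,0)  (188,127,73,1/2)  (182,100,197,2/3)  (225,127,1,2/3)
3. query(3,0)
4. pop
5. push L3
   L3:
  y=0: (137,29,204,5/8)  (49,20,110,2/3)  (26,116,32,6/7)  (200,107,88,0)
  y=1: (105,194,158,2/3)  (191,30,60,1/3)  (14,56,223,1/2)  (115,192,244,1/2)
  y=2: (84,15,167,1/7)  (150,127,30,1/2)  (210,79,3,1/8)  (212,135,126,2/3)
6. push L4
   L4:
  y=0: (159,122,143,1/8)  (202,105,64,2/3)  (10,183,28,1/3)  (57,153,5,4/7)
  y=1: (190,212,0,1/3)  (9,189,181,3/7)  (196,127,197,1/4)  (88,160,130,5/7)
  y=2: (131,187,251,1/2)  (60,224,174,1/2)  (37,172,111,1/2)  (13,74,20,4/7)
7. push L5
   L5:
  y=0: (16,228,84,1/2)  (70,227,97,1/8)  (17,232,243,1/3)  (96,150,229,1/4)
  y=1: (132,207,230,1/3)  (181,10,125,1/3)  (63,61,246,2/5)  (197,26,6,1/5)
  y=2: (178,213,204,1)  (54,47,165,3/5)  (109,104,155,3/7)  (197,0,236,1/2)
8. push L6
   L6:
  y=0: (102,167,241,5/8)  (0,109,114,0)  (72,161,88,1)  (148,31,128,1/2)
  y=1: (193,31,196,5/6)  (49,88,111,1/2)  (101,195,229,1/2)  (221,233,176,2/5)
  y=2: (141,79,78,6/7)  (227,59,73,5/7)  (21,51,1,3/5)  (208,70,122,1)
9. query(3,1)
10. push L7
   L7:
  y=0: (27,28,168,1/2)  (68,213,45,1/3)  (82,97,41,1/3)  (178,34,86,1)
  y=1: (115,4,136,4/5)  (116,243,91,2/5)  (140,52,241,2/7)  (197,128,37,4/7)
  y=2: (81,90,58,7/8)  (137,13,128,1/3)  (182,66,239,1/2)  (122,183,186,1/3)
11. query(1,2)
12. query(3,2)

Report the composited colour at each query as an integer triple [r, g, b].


(3,0) stack=L1,L2; from [0,0,0]:
after L1 α=1/2: [35/2, 127/2, 13]
after L2 α=1/2: [519/4, 239/4, 39]
→ [130, 60, 39]

(3,1) stack=L1,L3,L4,L5,L6; from [0,0,0]:
+L1 (α=1/4) → [115/2, 207/4, 38]
+L3 (α=1/2) → [345/4, 975/8, 141]
+L4 (α=5/7) → [175/2, 4175/28, 932/7]
+L5 (α=1/5) → [547/5, 4357/35, 754/7]
+L6 (α=2/5) → [3851/25, 29381/175, 4726/35]
= [154, 168, 135]

(1,2) stack=L1,L3,L4,L5,L6,L7; from [0,0,0]:
after L1 α=2/5: [2, 348/5, 84]
after L3 α=1/2: [76, 983/10, 57]
after L4 α=1/2: [68, 3223/20, 231/2]
after L5 α=3/5: [298/5, 4633/50, 726/5]
after L6 α=5/7: [6271/35, 12008/175, 3277/35]
after L7 α=1/3: [5779/35, 26291/525, 3678/35]
= [165, 50, 105]

(3,2) stack=L1,L3,L4,L5,L6,L7; from [0,0,0]:
+L1 (α=1/5) → [62/5, 38, 69/5]
+L3 (α=2/3) → [2182/15, 308/3, 443/5]
+L4 (α=4/7) → [2442/35, 604/7, 247/5]
+L5 (α=1/2) → [9337/70, 302/7, 1427/10]
+L6 (α=1) → [208, 70, 122]
+L7 (α=1/3) → [538/3, 323/3, 430/3]
rounded: [179, 108, 143]


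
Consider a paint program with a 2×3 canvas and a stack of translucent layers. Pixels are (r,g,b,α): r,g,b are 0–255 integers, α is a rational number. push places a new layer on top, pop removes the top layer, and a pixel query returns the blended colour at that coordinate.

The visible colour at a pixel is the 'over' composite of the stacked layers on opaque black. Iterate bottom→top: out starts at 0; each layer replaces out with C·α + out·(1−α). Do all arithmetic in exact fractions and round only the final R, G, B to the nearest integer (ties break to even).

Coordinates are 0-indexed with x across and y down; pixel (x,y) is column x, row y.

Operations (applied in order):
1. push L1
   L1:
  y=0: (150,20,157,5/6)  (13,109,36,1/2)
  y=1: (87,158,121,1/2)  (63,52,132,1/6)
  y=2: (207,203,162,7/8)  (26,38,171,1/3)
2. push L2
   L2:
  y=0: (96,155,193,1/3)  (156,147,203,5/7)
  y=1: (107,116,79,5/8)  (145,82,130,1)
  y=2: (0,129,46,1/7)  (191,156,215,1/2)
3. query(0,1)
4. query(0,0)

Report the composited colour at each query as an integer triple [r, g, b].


(0,1) stack=L1,L2; from [0,0,0]:
L1 α=1/2: [87/2, 79, 121/2]
L2 α=5/8: [1331/16, 817/8, 1153/16]
rounded: [83, 102, 72]

query (0,0) [L1,L2] — begin 0,0,0
L1 α=5/6: [125, 50/3, 785/6]
L2 α=1/3: [346/3, 565/9, 1364/9]
→ [115, 63, 152]


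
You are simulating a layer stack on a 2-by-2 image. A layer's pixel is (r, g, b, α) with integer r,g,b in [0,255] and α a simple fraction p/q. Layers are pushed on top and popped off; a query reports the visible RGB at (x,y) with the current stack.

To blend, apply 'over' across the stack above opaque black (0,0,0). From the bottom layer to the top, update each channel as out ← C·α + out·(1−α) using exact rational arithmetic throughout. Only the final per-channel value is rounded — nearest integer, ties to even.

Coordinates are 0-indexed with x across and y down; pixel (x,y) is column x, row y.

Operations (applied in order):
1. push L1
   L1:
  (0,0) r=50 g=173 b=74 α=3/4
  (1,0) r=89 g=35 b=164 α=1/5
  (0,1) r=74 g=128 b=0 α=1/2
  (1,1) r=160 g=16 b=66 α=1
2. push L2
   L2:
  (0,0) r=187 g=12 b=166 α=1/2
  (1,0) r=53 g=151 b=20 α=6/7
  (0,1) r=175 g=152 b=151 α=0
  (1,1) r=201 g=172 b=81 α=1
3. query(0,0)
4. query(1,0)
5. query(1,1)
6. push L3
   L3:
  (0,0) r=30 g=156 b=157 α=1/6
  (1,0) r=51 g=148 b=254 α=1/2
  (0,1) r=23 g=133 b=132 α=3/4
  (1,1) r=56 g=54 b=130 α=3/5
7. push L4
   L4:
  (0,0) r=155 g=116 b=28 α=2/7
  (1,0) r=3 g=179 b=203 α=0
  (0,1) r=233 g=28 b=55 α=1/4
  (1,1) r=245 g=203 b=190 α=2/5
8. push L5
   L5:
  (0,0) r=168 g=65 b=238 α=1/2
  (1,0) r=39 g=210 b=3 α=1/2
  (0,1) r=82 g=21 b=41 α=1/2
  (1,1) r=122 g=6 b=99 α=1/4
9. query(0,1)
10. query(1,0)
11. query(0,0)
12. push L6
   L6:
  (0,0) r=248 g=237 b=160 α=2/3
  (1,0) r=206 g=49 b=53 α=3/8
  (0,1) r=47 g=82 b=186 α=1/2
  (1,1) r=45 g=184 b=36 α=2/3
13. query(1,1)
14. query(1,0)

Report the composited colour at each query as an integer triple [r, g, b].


at x=0,y=0 over L1,L2:
L1 α=3/4: [75/2, 519/4, 111/2]
L2 α=1/2: [449/4, 567/8, 443/4]
→ [112, 71, 111]

(1,0) stack=L1,L2; from [0,0,0]:
L1 α=1/5: [89/5, 7, 164/5]
L2 α=6/7: [1679/35, 913/7, 764/35]
rounded: [48, 130, 22]

(1,1) stack=L1,L2; from [0,0,0]:
+L1 (α=1) → [160, 16, 66]
+L2 (α=1) → [201, 172, 81]
rounded: [201, 172, 81]

(0,1) stack=L1,L2,L3,L4,L5; from [0,0,0]:
L1 α=1/2: [37, 64, 0]
L2 α=0: [37, 64, 0]
L3 α=3/4: [53/2, 463/4, 99]
L4 α=1/4: [625/8, 1501/16, 88]
L5 α=1/2: [1281/16, 1837/32, 129/2]
= [80, 57, 64]

query (1,0) [L1,L2,L3,L4,L5] — begin 0,0,0
L1 α=1/5: [89/5, 7, 164/5]
L2 α=6/7: [1679/35, 913/7, 764/35]
L3 α=1/2: [1732/35, 1949/14, 4827/35]
L4 α=0: [1732/35, 1949/14, 4827/35]
L5 α=1/2: [3097/70, 4889/28, 2466/35]
rounded: [44, 175, 70]

query (0,0) [L1,L2,L3,L4,L5] — begin 0,0,0
L1 α=3/4: [75/2, 519/4, 111/2]
L2 α=1/2: [449/4, 567/8, 443/4]
L3 α=1/6: [2365/24, 1361/16, 2843/24]
L4 α=2/7: [19265/168, 10517/112, 15559/168]
L5 α=1/2: [47489/336, 17797/224, 55543/336]
= [141, 79, 165]

at x=1,y=1 over L1,L2,L3,L4,L5,L6:
L1 α=1: [160, 16, 66]
L2 α=1: [201, 172, 81]
L3 α=3/5: [114, 506/5, 552/5]
L4 α=2/5: [832/5, 3548/25, 3556/25]
L5 α=1/4: [1553/10, 5397/50, 13143/100]
L6 α=2/3: [2453/30, 23797/150, 6781/100]
rounded: [82, 159, 68]

(1,0) stack=L1,L2,L3,L4,L5,L6; from [0,0,0]:
after L1 α=1/5: [89/5, 7, 164/5]
after L2 α=6/7: [1679/35, 913/7, 764/35]
after L3 α=1/2: [1732/35, 1949/14, 4827/35]
after L4 α=0: [1732/35, 1949/14, 4827/35]
after L5 α=1/2: [3097/70, 4889/28, 2466/35]
after L6 α=3/8: [11749/112, 28561/224, 3579/56]
→ [105, 128, 64]


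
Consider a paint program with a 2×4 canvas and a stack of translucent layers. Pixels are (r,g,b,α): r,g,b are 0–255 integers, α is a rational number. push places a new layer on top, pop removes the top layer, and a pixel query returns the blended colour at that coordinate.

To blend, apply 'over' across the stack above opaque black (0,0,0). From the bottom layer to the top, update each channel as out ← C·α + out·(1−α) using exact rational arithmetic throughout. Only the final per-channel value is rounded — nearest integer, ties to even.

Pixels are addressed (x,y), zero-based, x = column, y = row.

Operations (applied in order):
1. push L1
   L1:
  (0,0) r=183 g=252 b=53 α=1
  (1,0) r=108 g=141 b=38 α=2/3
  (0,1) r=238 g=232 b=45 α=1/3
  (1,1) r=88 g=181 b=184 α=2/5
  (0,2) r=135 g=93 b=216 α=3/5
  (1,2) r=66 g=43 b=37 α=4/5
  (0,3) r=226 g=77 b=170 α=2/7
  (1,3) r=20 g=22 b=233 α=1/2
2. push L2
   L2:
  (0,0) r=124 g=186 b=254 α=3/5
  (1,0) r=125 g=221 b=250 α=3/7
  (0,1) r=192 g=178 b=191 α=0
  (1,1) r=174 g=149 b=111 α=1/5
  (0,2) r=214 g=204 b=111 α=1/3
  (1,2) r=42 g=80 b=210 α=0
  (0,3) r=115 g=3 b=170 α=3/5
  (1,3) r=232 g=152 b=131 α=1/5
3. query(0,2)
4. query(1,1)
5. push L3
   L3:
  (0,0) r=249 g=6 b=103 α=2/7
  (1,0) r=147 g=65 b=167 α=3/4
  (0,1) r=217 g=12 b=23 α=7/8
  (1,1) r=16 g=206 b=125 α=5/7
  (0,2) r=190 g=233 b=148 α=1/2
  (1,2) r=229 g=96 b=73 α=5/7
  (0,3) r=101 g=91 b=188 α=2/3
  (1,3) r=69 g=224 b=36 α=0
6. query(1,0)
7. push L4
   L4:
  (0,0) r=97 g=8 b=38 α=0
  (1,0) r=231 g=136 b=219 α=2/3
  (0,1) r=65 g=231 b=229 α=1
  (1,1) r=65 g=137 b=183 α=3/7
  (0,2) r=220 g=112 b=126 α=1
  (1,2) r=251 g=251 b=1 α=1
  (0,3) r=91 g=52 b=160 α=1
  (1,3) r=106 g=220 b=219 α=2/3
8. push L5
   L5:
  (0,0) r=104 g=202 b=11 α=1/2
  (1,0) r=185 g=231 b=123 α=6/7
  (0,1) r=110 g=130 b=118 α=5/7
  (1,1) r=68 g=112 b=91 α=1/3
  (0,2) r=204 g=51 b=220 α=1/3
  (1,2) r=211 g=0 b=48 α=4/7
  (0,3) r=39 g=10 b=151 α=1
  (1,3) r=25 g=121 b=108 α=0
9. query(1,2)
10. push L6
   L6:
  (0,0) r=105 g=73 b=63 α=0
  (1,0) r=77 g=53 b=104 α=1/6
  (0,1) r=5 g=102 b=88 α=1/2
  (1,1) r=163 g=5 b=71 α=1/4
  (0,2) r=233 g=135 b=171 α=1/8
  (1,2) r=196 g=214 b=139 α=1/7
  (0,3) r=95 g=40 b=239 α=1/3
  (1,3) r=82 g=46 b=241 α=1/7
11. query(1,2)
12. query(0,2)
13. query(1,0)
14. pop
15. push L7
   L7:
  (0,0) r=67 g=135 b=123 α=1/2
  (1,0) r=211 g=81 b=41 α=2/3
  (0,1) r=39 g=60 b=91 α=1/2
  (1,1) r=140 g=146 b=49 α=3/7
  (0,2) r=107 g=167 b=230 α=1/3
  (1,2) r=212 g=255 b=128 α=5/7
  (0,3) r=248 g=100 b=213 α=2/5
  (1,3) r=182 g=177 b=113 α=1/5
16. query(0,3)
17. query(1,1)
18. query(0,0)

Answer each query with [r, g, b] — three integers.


(0,2) stack=L1,L2; from [0,0,0]:
L1 α=3/5: [81, 279/5, 648/5]
L2 α=1/3: [376/3, 526/5, 617/5]
→ [125, 105, 123]

(1,1) stack=L1,L2; from [0,0,0]:
+L1 (α=2/5) → [176/5, 362/5, 368/5]
+L2 (α=1/5) → [1574/25, 2193/25, 2027/25]
= [63, 88, 81]

(1,0) stack=L1,L2,L3; from [0,0,0]:
+L1 (α=2/3) → [72, 94, 76/3]
+L2 (α=3/7) → [663/7, 1039/7, 2554/21]
+L3 (α=3/4) → [1875/14, 601/7, 13075/84]
→ [134, 86, 156]

at x=1,y=2 over L1,L2,L3,L4,L5:
+L1 (α=4/5) → [264/5, 172/5, 148/5]
+L2 (α=0) → [264/5, 172/5, 148/5]
+L3 (α=5/7) → [6253/35, 392/5, 303/5]
+L4 (α=1) → [251, 251, 1]
+L5 (α=4/7) → [1597/7, 753/7, 195/7]
→ [228, 108, 28]

query (1,2) [L1,L2,L3,L4,L5,L6] — begin 0,0,0
+L1 (α=4/5) → [264/5, 172/5, 148/5]
+L2 (α=0) → [264/5, 172/5, 148/5]
+L3 (α=5/7) → [6253/35, 392/5, 303/5]
+L4 (α=1) → [251, 251, 1]
+L5 (α=4/7) → [1597/7, 753/7, 195/7]
+L6 (α=1/7) → [10954/49, 6016/49, 2143/49]
→ [224, 123, 44]

at x=0,y=2 over L1,L2,L3,L4,L5,L6:
+L1 (α=3/5) → [81, 279/5, 648/5]
+L2 (α=1/3) → [376/3, 526/5, 617/5]
+L3 (α=1/2) → [473/3, 1691/10, 1357/10]
+L4 (α=1) → [220, 112, 126]
+L5 (α=1/3) → [644/3, 275/3, 472/3]
+L6 (α=1/8) → [5207/24, 1165/12, 3817/24]
= [217, 97, 159]

query (1,0) [L1,L2,L3,L4,L5,L6] — begin 0,0,0
after L1 α=2/3: [72, 94, 76/3]
after L2 α=3/7: [663/7, 1039/7, 2554/21]
after L3 α=3/4: [1875/14, 601/7, 13075/84]
after L4 α=2/3: [2781/14, 835/7, 49867/252]
after L5 α=6/7: [18321/98, 10537/49, 235843/1764]
after L6 α=1/6: [99151/588, 27641/147, 1362671/10584]
→ [169, 188, 129]

query (0,3) [L1,L2,L3,L4,L5,L7] — begin 0,0,0
after L1 α=2/7: [452/7, 22, 340/7]
after L2 α=3/5: [3319/35, 53/5, 850/7]
after L3 α=2/3: [3463/35, 321/5, 3482/21]
after L4 α=1: [91, 52, 160]
after L5 α=1: [39, 10, 151]
after L7 α=2/5: [613/5, 46, 879/5]
→ [123, 46, 176]

query (1,1) [L1,L2,L3,L4,L5,L7] — begin 0,0,0
L1 α=2/5: [176/5, 362/5, 368/5]
L2 α=1/5: [1574/25, 2193/25, 2027/25]
L3 α=5/7: [5148/175, 30136/175, 19679/175]
L4 α=3/7: [54717/1225, 192469/1225, 174791/1225]
L5 α=1/3: [192734/3675, 174046/1225, 461057/3675]
L7 α=3/7: [2314436/25725, 1232734/8575, 2384453/25725]
→ [90, 144, 93]

query (0,0) [L1,L2,L3,L4,L5,L7] — begin 0,0,0
+L1 (α=1) → [183, 252, 53]
+L2 (α=3/5) → [738/5, 1062/5, 868/5]
+L3 (α=2/7) → [1236/7, 1074/7, 1074/7]
+L4 (α=0) → [1236/7, 1074/7, 1074/7]
+L5 (α=1/2) → [982/7, 1244/7, 1151/14]
+L7 (α=1/2) → [1451/14, 2189/14, 2873/28]
rounded: [104, 156, 103]


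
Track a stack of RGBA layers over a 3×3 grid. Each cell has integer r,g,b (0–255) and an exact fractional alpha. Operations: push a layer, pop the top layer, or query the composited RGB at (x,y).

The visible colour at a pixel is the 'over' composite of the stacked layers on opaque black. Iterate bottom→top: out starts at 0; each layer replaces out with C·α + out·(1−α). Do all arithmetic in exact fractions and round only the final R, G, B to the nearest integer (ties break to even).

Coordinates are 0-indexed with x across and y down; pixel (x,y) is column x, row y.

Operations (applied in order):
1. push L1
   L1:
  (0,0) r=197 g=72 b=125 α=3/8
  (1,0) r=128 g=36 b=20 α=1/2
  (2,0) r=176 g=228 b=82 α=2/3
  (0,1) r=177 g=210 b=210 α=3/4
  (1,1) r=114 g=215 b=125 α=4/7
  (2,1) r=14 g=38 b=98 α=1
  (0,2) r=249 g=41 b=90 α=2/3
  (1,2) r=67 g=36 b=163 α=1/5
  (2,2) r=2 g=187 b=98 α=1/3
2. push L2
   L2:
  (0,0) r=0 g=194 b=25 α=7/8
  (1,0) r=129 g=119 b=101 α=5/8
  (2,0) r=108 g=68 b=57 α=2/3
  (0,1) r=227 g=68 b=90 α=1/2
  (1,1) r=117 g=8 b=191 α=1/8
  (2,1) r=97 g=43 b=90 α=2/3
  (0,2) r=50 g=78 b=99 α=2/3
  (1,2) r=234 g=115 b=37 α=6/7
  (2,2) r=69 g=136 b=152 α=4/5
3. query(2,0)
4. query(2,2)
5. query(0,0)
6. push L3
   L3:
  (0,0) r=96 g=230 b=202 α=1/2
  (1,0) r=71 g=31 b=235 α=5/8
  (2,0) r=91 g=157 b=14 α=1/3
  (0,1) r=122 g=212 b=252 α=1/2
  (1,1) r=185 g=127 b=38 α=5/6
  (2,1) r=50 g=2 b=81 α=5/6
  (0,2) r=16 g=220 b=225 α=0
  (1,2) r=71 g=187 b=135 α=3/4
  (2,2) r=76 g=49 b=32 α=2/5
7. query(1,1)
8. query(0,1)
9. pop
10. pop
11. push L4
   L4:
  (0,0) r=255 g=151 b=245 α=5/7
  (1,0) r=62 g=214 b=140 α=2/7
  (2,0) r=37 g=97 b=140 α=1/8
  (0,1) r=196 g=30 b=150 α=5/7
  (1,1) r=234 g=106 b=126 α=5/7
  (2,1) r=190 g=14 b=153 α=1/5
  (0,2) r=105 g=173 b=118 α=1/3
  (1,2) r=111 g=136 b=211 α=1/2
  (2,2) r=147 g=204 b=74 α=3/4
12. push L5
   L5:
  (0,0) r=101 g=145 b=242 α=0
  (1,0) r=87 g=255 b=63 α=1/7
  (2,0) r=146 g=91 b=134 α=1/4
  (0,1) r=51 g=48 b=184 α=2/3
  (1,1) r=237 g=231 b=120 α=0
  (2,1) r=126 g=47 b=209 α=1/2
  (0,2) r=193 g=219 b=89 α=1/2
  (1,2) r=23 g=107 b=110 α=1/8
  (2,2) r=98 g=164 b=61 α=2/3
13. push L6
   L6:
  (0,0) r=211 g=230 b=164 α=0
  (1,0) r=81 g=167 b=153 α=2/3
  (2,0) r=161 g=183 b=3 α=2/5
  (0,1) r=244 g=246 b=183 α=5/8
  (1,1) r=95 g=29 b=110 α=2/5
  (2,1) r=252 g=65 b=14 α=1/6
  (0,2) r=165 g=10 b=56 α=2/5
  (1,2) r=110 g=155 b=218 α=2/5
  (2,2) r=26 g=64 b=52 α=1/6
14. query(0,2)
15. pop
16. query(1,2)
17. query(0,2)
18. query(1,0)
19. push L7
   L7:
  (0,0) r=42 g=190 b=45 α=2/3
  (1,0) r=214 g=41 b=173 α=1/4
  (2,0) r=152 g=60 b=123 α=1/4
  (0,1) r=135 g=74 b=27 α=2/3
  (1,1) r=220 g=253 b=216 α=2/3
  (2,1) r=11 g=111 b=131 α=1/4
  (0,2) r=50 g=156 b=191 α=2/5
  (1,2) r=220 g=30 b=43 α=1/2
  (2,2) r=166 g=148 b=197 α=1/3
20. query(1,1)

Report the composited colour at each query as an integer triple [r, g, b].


(2,0) stack=L1,L2; from [0,0,0]:
after L1 α=2/3: [352/3, 152, 164/3]
after L2 α=2/3: [1000/9, 96, 506/9]
→ [111, 96, 56]

at x=2,y=2 over L1,L2:
+L1 (α=1/3) → [2/3, 187/3, 98/3]
+L2 (α=4/5) → [166/3, 1819/15, 1922/15]
= [55, 121, 128]

query (0,0) [L1,L2] — begin 0,0,0
after L1 α=3/8: [591/8, 27, 375/8]
after L2 α=7/8: [591/64, 1385/8, 1775/64]
rounded: [9, 173, 28]

query (1,1) [L1,L2,L3] — begin 0,0,0
+L1 (α=4/7) → [456/7, 860/7, 500/7]
+L2 (α=1/8) → [573/8, 217/2, 691/8]
+L3 (α=5/6) → [7973/48, 1487/12, 737/16]
→ [166, 124, 46]

(0,1) stack=L1,L2,L3; from [0,0,0]:
L1 α=3/4: [531/4, 315/2, 315/2]
L2 α=1/2: [1439/8, 451/4, 495/4]
L3 α=1/2: [2415/16, 1299/8, 1503/8]
→ [151, 162, 188]

(0,2) stack=L1,L4,L5,L6; from [0,0,0]:
+L1 (α=2/3) → [166, 82/3, 60]
+L4 (α=1/3) → [437/3, 683/9, 238/3]
+L5 (α=1/2) → [508/3, 1327/9, 505/6]
+L6 (α=2/5) → [838/5, 1387/15, 729/10]
rounded: [168, 92, 73]

query (1,2) [L1,L4,L5] — begin 0,0,0
+L1 (α=1/5) → [67/5, 36/5, 163/5]
+L4 (α=1/2) → [311/5, 358/5, 609/5]
+L5 (α=1/8) → [573/10, 3041/40, 4813/40]
→ [57, 76, 120]

(0,2) stack=L1,L4,L5; from [0,0,0]:
after L1 α=2/3: [166, 82/3, 60]
after L4 α=1/3: [437/3, 683/9, 238/3]
after L5 α=1/2: [508/3, 1327/9, 505/6]
= [169, 147, 84]

query (1,0) [L1,L4,L5] — begin 0,0,0
L1 α=1/2: [64, 18, 10]
L4 α=2/7: [444/7, 74, 330/7]
L5 α=1/7: [3273/49, 699/7, 2421/49]
rounded: [67, 100, 49]

query (1,1) [L1,L4,L5,L7] — begin 0,0,0
L1 α=4/7: [456/7, 860/7, 500/7]
L4 α=5/7: [9102/49, 5430/49, 5410/49]
L5 α=0: [9102/49, 5430/49, 5410/49]
L7 α=2/3: [30662/147, 30224/147, 26578/147]
= [209, 206, 181]


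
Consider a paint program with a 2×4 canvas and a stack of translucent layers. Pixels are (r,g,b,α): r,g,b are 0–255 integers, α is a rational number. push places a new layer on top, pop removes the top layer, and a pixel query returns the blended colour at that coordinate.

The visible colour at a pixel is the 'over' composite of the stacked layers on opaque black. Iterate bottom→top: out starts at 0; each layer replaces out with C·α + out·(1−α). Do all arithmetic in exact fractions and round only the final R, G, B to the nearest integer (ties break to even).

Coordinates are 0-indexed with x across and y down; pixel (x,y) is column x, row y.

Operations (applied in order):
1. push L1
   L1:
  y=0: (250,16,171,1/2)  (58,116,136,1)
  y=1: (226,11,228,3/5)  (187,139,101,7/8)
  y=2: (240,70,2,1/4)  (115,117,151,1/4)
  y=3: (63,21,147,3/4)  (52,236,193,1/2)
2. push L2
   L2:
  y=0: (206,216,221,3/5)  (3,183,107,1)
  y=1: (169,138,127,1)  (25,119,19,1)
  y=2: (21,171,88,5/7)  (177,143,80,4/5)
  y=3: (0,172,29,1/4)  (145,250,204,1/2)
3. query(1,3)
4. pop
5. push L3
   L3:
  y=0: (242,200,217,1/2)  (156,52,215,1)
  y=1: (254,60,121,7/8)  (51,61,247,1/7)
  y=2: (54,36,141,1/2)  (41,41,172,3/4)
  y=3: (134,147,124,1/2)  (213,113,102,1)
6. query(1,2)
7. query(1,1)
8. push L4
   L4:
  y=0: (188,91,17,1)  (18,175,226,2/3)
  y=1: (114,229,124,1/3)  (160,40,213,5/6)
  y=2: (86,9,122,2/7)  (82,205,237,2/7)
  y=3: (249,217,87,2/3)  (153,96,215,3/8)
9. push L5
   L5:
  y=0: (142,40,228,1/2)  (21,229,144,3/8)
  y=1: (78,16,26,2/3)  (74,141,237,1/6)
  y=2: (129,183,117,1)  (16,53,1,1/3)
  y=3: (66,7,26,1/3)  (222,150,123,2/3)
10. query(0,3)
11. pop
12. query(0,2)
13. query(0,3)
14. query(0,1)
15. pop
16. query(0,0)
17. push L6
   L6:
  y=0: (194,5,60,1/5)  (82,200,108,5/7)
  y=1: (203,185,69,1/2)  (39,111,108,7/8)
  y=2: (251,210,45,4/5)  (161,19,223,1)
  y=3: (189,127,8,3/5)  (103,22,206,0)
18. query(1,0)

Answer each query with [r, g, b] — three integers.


(1,3) stack=L1,L2; from [0,0,0]:
L1 α=1/2: [26, 118, 193/2]
L2 α=1/2: [171/2, 184, 601/4]
rounded: [86, 184, 150]

query (1,2) [L1,L3] — begin 0,0,0
+L1 (α=1/4) → [115/4, 117/4, 151/4]
+L3 (α=3/4) → [607/16, 609/16, 2215/16]
→ [38, 38, 138]

(1,1) stack=L1,L3; from [0,0,0]:
+L1 (α=7/8) → [1309/8, 973/8, 707/8]
+L3 (α=1/7) → [4131/28, 3163/28, 3109/28]
= [148, 113, 111]

(0,3) stack=L1,L3,L4,L5; from [0,0,0]:
+L1 (α=3/4) → [189/4, 63/4, 441/4]
+L3 (α=1/2) → [725/8, 651/8, 937/8]
+L4 (α=2/3) → [4709/24, 4123/24, 2329/24]
+L5 (α=1/3) → [5501/36, 4207/36, 2641/36]
= [153, 117, 73]

(0,2) stack=L1,L3,L4; from [0,0,0]:
after L1 α=1/4: [60, 35/2, 1/2]
after L3 α=1/2: [57, 107/4, 283/4]
after L4 α=2/7: [457/7, 607/28, 2391/28]
→ [65, 22, 85]

at x=0,y=3 over L1,L3,L4:
+L1 (α=3/4) → [189/4, 63/4, 441/4]
+L3 (α=1/2) → [725/8, 651/8, 937/8]
+L4 (α=2/3) → [4709/24, 4123/24, 2329/24]
rounded: [196, 172, 97]

at x=0,y=1 over L1,L3,L4:
L1 α=3/5: [678/5, 33/5, 684/5]
L3 α=7/8: [1196/5, 2133/40, 4919/40]
L4 α=1/3: [2962/15, 6713/60, 7399/60]
rounded: [197, 112, 123]

(0,0) stack=L1,L3; from [0,0,0]:
+L1 (α=1/2) → [125, 8, 171/2]
+L3 (α=1/2) → [367/2, 104, 605/4]
rounded: [184, 104, 151]

query (1,0) [L1,L3,L6] — begin 0,0,0
L1 α=1: [58, 116, 136]
L3 α=1: [156, 52, 215]
L6 α=5/7: [722/7, 1104/7, 970/7]
→ [103, 158, 139]
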